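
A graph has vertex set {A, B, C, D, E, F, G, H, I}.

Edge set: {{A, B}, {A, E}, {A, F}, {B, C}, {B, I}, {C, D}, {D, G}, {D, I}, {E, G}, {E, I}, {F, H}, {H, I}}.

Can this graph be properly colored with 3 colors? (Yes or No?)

The chromatic number is 3. The cycle H-I-E-A-F-H has odd length 5, so it cannot be 2-colored; at least 3 colors are needed.
3 colors suffice: color red → {A, C, G, I}; color blue → {B, D, E, H}; color green → {F}.
That is already a proper 3-coloring.

Yes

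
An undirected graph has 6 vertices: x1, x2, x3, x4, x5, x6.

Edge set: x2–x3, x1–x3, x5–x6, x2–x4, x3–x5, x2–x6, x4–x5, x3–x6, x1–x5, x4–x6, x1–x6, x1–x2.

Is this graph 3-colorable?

x1, x3, x5, x6 are mutually adjacent (a clique of size 4), so at least 4 colors are needed.
So 3 colors are not enough.

No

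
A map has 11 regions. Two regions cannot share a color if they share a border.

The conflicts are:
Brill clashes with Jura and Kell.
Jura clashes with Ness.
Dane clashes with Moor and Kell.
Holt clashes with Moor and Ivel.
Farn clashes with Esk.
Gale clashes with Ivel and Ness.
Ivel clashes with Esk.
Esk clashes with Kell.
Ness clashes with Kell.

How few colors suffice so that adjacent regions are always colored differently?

The cycle Esk-Ivel-Gale-Ness-Kell-Esk has odd length 5, so it cannot be 2-colored; at least 3 colors are needed.
3 colors suffice: color 1 → {Jura, Farn, Moor, Ivel, Kell}; color 2 → {Brill, Dane, Holt, Esk, Ness}; color 3 → {Gale}. Every pair that conflicts lands in different colors.

3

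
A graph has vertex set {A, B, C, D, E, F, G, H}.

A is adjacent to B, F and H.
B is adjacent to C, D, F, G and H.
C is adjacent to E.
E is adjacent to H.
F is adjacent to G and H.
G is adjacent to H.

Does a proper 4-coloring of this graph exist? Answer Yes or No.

The chromatic number is 4. B, F, G, H are mutually adjacent (a clique of size 4), so at least 4 colors are needed.
4 colors suffice: A=yellow, B=red, C=blue, D=blue, E=red, F=green, G=yellow, H=blue.
That is already a proper 4-coloring.

Yes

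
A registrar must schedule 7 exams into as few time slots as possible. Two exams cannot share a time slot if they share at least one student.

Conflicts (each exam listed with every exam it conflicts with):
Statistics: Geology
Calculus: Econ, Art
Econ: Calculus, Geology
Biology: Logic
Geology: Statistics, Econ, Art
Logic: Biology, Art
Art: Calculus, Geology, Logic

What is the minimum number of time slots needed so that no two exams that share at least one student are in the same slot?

2

Calculus and Econ conflict, so at least 2 time slots are needed.
A valid assignment using 2 time slots: Statistics=2, Calculus=1, Econ=2, Biology=2, Geology=1, Logic=1, Art=2. No two conflicting exams share a time slot.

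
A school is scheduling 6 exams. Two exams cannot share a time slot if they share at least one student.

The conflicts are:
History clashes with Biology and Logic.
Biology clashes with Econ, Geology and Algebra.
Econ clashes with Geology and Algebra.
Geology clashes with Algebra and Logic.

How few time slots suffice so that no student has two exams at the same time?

Biology, Econ, Geology, Algebra are mutually in conflict, so at least 4 time slots are needed.
A valid assignment using 4 time slots: History=2, Biology=1, Econ=4, Geology=2, Algebra=3, Logic=1. Each listed conflict is separated.

4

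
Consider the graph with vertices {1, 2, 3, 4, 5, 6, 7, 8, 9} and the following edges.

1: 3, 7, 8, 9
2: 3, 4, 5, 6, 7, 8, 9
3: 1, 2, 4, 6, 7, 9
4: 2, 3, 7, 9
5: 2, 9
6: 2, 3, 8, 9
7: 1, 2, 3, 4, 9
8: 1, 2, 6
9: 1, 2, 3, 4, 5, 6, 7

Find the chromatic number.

5

2, 3, 4, 7, 9 form a clique, so at least 5 colors are needed.
One proper 5-coloring: 1=blue, 2=blue, 3=green, 4=purple, 5=green, 6=yellow, 7=yellow, 8=red, 9=red. Every edge joins two different colors.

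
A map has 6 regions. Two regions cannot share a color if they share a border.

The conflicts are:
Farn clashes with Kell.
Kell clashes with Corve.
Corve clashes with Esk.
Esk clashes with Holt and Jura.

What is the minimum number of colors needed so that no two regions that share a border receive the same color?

Esk and Jura conflict, so at least 2 colors are needed.
A valid assignment using 2 colors: Farn=2, Kell=1, Corve=2, Esk=1, Holt=2, Jura=2. Every pair that conflicts lands in different colors.

2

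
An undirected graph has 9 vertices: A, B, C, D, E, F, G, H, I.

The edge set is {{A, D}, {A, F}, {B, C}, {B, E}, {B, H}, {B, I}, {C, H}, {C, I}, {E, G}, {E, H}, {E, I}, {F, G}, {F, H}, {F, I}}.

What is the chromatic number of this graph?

B, E, H form a triangle, so at least 3 colors are needed.
3 colors suffice: color red → {B, D, F}; color blue → {A, G, H, I}; color green → {C, E}. Every edge joins two different colors.

3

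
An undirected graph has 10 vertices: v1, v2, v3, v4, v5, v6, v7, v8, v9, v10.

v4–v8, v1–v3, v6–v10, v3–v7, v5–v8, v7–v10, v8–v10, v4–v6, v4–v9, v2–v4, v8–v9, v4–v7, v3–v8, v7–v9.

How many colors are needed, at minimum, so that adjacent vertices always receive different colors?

3

v4, v7, v9 are mutually adjacent, so at least 3 colors are needed.
3 colors suffice: v1=2, v2=2, v3=1, v4=1, v5=1, v6=2, v7=2, v8=2, v9=3, v10=1. Each edge has distinct colors on its endpoints.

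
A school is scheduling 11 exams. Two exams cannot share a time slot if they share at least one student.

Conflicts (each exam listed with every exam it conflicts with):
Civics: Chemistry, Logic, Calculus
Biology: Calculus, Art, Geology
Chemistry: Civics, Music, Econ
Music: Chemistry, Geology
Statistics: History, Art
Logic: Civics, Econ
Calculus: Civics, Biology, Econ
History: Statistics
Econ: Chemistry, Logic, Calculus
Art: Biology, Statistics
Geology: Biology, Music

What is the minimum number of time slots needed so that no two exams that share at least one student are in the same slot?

2

Statistics and Art conflict, so at least 2 time slots are needed.
2 time slots suffice: time slot 1 → {Civics, Biology, Music, Statistics, Econ}; time slot 2 → {Chemistry, Logic, Calculus, History, Art, Geology}. Every pair that conflicts lands in different time slots.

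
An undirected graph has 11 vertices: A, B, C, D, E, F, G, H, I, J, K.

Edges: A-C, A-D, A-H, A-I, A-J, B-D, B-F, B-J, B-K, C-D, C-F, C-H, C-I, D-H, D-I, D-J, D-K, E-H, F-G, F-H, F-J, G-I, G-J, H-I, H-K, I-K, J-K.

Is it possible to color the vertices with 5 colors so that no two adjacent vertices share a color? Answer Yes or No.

Yes

The chromatic number is 5. A, C, D, H, I are pairwise adjacent (a clique of size 5), so at least 5 colors are needed.
5 colors suffice: color 1 → {D, E, F}; color 2 → {H, J}; color 3 → {B, I}; color 4 → {C, G, K}; color 5 → {A}.
That is already a proper 5-coloring.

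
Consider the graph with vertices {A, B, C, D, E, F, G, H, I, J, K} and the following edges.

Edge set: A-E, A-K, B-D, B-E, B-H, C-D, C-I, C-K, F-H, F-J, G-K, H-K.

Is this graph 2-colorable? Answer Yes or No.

The cycle H-B-D-C-K-H has odd length 5, so it cannot be 2-colored; at least 3 colors are needed.
So 2 colors are not enough.

No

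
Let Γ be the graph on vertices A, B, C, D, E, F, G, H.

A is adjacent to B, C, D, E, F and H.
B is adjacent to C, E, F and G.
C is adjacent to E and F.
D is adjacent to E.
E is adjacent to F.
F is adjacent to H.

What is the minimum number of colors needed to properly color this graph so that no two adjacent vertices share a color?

5

A, B, C, E, F are mutually adjacent (a clique of size 5), so at least 5 colors are needed.
A valid assignment using 5 colors: A=red, B=blue, C=purple, D=blue, E=yellow, F=green, G=red, H=blue. No two adjacent vertices share a color.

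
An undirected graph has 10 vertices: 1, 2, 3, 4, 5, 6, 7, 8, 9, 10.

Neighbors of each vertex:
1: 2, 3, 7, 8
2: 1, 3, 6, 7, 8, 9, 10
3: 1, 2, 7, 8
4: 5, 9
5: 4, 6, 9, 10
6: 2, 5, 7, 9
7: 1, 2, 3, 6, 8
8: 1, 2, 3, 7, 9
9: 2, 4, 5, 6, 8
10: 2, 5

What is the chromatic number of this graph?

5

1, 2, 3, 7, 8 are mutually adjacent (a clique of size 5), so at least 5 colors are needed.
5 colors suffice: color red → {2, 5}; color blue → {7, 9, 10}; color green → {4, 6, 8}; color yellow → {3}; color purple → {1}. Every edge joins two different colors.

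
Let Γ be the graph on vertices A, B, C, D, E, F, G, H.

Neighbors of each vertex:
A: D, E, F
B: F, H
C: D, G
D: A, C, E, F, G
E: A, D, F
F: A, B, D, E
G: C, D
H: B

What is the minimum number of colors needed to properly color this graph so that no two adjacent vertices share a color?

A, D, E, F are pairwise adjacent (a clique of size 4), so at least 4 colors are needed.
4 colors suffice: color 1 → {B, D}; color 2 → {F, G, H}; color 3 → {C, E}; color 4 → {A}. No two adjacent vertices share a color.

4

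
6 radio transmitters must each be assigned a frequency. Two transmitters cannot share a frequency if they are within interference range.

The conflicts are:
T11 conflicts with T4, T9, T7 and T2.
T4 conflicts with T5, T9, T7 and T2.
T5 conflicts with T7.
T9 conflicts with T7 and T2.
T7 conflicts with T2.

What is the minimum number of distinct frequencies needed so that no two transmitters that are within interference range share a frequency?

5

T11, T4, T9, T7, T2 are mutually in conflict, so at least 5 frequencies are needed.
5 frequencies suffice: T11=5, T4=2, T5=3, T9=3, T7=1, T2=4. No two conflicting transmitters share a frequency.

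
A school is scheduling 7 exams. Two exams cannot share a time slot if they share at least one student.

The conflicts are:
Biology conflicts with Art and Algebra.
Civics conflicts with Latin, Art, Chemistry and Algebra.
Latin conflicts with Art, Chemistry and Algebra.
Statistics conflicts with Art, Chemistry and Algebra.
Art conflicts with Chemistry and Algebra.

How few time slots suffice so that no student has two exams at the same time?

Civics, Latin, Art, Algebra pairwise conflict, so at least 4 time slots are needed.
4 time slots suffice: time slot 1 → {Art}; time slot 2 → {Chemistry, Algebra}; time slot 3 → {Biology, Civics, Statistics}; time slot 4 → {Latin}. Each listed conflict is separated.

4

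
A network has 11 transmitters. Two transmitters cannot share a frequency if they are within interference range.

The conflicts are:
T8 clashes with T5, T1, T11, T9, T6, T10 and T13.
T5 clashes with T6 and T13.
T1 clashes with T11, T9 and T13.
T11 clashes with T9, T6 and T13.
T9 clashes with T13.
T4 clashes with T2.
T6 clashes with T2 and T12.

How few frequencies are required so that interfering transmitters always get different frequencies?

T8, T1, T11, T9, T13 all conflict with each other, so at least 5 frequencies are needed.
5 frequencies suffice: T8=1, T5=2, T1=5, T11=2, T9=4, T4=2, T6=3, T2=1, T12=1, T10=2, T13=3. No two conflicting transmitters share a frequency.

5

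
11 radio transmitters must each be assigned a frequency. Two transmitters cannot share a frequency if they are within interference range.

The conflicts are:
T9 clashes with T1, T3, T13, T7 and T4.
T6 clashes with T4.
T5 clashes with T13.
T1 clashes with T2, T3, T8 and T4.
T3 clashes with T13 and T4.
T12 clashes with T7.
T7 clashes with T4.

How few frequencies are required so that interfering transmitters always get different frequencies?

4

T9, T1, T3, T4 pairwise conflict, so at least 4 frequencies are needed.
4 frequencies suffice: frequency 1 → {T9, T6, T5, T2, T12, T8}; frequency 2 → {T1, T13, T7}; frequency 3 → {T4}; frequency 4 → {T3}. Each listed conflict is separated.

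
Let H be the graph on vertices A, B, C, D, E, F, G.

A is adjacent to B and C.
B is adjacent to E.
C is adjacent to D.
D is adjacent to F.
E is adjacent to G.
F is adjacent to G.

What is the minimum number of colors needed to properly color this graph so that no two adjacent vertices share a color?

The cycle E-G-F-D-C-A-B-E has odd length 7, so it cannot be 2-colored; at least 3 colors are needed.
A valid assignment using 3 colors: A=1, B=2, C=2, D=1, E=1, F=3, G=2. No two adjacent vertices share a color.

3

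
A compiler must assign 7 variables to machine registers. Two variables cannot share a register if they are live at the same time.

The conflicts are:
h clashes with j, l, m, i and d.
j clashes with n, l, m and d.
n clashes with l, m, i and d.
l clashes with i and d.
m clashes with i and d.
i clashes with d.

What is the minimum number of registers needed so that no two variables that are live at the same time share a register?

n, l, i, d all conflict with each other, so at least 4 registers are needed.
4 registers suffice: register 1 → {d}; register 2 → {h, n}; register 3 → {j, i}; register 4 → {l, m}. Every pair that conflicts lands in different registers.

4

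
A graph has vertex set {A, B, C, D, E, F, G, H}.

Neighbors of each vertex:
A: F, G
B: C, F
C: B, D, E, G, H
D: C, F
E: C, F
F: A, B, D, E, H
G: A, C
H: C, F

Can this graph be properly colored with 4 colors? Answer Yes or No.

Yes

The chromatic number is 3. The cycle F-B-C-G-A-F has odd length 5, so it cannot be 2-colored; at least 3 colors are needed.
3 colors suffice: color 1 → {C, F}; color 2 → {A, B, D, E, H}; color 3 → {G}.
Since 4 ≥ 3, a proper 4-coloring certainly exists.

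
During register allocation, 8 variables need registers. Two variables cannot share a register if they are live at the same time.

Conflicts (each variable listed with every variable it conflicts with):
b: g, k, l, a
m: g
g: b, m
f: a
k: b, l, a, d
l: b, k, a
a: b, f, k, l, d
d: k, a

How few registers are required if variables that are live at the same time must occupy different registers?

b, k, l, a pairwise conflict, so at least 4 registers are needed.
4 registers suffice: register 1 → {g, a}; register 2 → {m, f, k}; register 3 → {b, d}; register 4 → {l}. No two conflicting variables share a register.

4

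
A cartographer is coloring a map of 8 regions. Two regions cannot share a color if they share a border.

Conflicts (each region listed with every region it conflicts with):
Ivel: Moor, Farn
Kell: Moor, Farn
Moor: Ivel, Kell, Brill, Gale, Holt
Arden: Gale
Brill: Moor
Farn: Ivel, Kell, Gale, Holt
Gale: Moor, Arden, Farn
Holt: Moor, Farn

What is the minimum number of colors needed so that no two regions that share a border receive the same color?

2

Moor and Brill conflict, so at least 2 colors are needed.
A valid assignment using 2 colors: Ivel=2, Kell=2, Moor=1, Arden=1, Brill=2, Farn=1, Gale=2, Holt=2. No two conflicting regions share a color.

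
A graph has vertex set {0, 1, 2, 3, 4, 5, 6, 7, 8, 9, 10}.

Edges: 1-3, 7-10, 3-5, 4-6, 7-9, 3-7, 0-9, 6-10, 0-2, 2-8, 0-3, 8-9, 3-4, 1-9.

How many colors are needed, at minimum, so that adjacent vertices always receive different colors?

3

The cycle 10-6-4-3-7-10 has odd length 5, so it cannot be 2-colored; at least 3 colors are needed.
A valid assignment using 3 colors: 0=b, 1=b, 2=a, 3=a, 4=b, 5=b, 6=a, 7=b, 8=b, 9=a, 10=c. Each edge has distinct colors on its endpoints.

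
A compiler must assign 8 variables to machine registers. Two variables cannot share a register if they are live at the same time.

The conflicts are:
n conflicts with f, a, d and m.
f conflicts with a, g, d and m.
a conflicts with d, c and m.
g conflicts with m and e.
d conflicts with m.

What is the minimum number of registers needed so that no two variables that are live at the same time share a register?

n, f, a, d, m are mutually in conflict, so at least 5 registers are needed.
A valid assignment using 5 registers: n=5, f=2, a=1, g=1, d=4, c=2, m=3, e=2. Every pair that conflicts lands in different registers.

5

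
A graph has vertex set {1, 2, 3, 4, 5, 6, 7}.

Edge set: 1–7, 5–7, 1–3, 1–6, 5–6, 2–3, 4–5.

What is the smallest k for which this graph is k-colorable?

2 and 3 are adjacent, so at least 2 colors are needed.
2 colors suffice: color red → {1, 2, 5}; color blue → {3, 4, 6, 7}. Each edge has distinct colors on its endpoints.

2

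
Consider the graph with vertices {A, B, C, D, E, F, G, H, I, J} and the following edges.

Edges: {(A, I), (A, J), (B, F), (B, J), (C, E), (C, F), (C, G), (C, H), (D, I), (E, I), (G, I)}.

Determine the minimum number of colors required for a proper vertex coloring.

The cycle A-J-B-F-C-E-I-A has odd length 7, so it cannot be 2-colored; at least 3 colors are needed.
A valid assignment using 3 colors: A=2, B=3, C=1, D=2, E=2, F=2, G=2, H=2, I=1, J=1. No two adjacent vertices share a color.

3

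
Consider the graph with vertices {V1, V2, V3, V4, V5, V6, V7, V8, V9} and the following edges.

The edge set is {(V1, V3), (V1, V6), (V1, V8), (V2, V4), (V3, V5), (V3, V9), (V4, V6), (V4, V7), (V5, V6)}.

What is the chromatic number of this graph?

2

V2 and V4 are adjacent, so at least 2 colors are needed.
One proper 2-coloring: V1=1, V2=2, V3=2, V4=1, V5=1, V6=2, V7=2, V8=2, V9=1. No two adjacent vertices share a color.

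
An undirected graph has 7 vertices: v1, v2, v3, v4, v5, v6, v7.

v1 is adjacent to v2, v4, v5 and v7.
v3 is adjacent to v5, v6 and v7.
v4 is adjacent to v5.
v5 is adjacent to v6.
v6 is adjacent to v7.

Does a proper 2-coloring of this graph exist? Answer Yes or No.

v3, v6, v7 form a triangle, so at least 3 colors are needed.
So 2 colors are not enough.

No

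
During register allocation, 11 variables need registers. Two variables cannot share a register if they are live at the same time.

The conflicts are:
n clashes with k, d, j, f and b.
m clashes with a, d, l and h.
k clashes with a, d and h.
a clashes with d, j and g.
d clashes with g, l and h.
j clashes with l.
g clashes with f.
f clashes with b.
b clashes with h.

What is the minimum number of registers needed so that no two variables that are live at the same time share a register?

3

n, f, b all conflict with each other, so at least 3 registers are needed.
3 registers suffice: n=2, m=3, k=3, a=2, d=1, j=1, g=3, l=2, f=1, b=3, h=2. Every pair that conflicts lands in different registers.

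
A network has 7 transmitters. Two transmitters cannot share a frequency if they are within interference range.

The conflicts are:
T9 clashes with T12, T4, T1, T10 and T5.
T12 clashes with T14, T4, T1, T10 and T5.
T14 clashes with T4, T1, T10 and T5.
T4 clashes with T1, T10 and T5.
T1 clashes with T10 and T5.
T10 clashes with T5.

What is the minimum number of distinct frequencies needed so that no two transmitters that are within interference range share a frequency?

6

T12, T14, T4, T1, T10, T5 pairwise conflict, so at least 6 frequencies are needed.
6 frequencies suffice: T9=6, T12=3, T14=6, T4=4, T1=5, T10=1, T5=2. Every pair that conflicts lands in different frequencies.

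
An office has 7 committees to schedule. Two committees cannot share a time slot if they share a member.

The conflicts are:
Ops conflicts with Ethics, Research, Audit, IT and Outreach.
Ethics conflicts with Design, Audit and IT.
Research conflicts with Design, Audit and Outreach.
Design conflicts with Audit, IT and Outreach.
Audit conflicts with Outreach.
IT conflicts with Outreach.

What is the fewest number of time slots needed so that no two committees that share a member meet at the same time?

Ops, Research, Audit, Outreach all conflict with each other, so at least 4 time slots are needed.
Using 4 time slots: Ops=1, Ethics=3, Research=4, Design=1, Audit=2, IT=2, Outreach=3. Every pair that conflicts lands in different time slots.

4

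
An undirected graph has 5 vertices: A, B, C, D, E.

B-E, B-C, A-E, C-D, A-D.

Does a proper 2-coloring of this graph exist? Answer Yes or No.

No

The cycle A-D-C-B-E-A has odd length 5, so it cannot be 2-colored; at least 3 colors are needed.
So 2 colors are not enough.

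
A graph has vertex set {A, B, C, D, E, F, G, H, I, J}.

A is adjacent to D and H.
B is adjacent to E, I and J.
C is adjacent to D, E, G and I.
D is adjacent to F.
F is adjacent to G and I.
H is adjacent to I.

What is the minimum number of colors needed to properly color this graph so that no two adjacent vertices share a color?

3

The cycle D-F-I-H-A-D has odd length 5, so it cannot be 2-colored; at least 3 colors are needed.
A valid assignment using 3 colors: A=2, B=2, C=2, D=1, E=1, F=2, G=1, H=3, I=1, J=1. No two adjacent vertices share a color.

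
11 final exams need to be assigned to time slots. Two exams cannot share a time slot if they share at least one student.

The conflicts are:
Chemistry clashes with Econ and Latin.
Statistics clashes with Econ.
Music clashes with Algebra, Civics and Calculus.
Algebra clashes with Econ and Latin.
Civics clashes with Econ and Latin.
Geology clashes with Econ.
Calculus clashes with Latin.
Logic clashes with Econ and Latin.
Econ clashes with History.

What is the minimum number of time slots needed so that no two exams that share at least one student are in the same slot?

2

Geology and Econ conflict, so at least 2 time slots are needed.
A valid assignment using 2 time slots: Chemistry=2, Statistics=2, Music=1, Algebra=2, Civics=2, Geology=2, Calculus=2, Logic=2, Econ=1, Latin=1, History=2. No two conflicting exams share a time slot.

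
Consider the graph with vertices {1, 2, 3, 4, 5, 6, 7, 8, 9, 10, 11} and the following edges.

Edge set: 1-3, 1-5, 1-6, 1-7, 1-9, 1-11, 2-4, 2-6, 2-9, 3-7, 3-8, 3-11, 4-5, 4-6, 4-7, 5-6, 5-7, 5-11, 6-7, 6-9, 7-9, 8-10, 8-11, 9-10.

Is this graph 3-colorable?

4, 5, 6, 7 are mutually adjacent (a clique of size 4), so at least 4 colors are needed.
So 3 colors are not enough.

No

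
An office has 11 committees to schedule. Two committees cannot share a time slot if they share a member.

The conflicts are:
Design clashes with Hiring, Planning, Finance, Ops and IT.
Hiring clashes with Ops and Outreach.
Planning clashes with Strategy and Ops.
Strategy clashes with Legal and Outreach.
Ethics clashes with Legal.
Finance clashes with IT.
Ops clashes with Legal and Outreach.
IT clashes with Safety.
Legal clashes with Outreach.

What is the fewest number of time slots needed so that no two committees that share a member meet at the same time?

Design, Finance, IT all conflict with each other, so at least 3 time slots are needed.
3 time slots suffice: time slot 1 → {Strategy, Ethics, Ops, IT}; time slot 2 → {Design, Safety, Outreach}; time slot 3 → {Hiring, Planning, Finance, Legal}. Each listed conflict is separated.

3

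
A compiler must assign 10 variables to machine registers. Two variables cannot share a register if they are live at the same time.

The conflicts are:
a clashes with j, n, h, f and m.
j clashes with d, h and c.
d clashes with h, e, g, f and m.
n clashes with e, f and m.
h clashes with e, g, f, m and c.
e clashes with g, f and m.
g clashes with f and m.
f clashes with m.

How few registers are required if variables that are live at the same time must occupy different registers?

d, h, e, g, f, m are mutually in conflict, so at least 6 registers are needed.
6 registers suffice: register 1 → {n, h}; register 2 → {j, m}; register 3 → {f, c}; register 4 → {a, d}; register 5 → {e}; register 6 → {g}. Each listed conflict is separated.

6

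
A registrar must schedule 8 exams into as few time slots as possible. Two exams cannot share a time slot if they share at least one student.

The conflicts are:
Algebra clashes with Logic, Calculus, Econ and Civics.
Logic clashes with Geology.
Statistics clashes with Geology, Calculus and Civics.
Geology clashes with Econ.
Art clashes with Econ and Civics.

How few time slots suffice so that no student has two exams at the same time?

The cycle Statistics-Geology-Econ-Algebra-Calculus-Statistics has odd length 5, so it cannot be 2-colored; at least 3 time slots are needed.
3 time slots suffice: time slot 1 → {Algebra, Statistics, Art}; time slot 2 → {Logic, Calculus, Econ, Civics}; time slot 3 → {Geology}. Every pair that conflicts lands in different time slots.

3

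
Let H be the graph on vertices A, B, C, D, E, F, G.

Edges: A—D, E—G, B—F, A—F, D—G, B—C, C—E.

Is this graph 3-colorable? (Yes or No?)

The chromatic number is 3. The cycle B-F-A-D-G-E-C-B has odd length 7, so it cannot be 2-colored; at least 3 colors are needed.
3 colors suffice: color red → {D, E, F}; color blue → {A, B, G}; color green → {C}.
That is already a proper 3-coloring.

Yes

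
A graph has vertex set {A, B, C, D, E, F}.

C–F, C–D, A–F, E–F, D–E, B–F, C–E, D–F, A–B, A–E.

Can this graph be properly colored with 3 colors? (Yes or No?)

No

C, D, E, F are pairwise adjacent (a clique of size 4), so at least 4 colors are needed.
So 3 colors are not enough.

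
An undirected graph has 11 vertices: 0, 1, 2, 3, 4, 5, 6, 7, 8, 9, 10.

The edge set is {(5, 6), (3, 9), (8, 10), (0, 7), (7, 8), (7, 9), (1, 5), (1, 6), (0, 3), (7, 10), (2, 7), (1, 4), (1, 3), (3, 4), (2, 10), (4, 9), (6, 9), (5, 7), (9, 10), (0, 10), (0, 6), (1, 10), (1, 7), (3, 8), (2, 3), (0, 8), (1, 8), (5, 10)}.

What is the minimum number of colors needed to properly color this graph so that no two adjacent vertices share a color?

4

1, 5, 7, 10 form a clique, so at least 4 colors are needed.
A valid assignment using 4 colors: 0=c, 1=c, 2=c, 3=a, 4=b, 5=d, 6=a, 7=b, 8=d, 9=c, 10=a. Every edge joins two different colors.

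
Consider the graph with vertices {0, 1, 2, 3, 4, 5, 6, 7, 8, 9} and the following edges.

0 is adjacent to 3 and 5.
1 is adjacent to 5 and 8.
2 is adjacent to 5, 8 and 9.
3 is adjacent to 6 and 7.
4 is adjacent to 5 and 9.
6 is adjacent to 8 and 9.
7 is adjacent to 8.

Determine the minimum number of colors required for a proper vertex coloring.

2

1 and 5 are adjacent, so at least 2 colors are needed.
2 colors suffice: color red → {3, 5, 8, 9}; color blue → {0, 1, 2, 4, 6, 7}. No two adjacent vertices share a color.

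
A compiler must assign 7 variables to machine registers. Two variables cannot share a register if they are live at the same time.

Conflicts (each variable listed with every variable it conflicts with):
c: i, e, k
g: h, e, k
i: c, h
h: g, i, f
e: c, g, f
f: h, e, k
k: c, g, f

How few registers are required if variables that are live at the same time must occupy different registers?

The cycle h-i-c-e-f-h has odd length 5, so it cannot be 2-colored; at least 3 registers are needed.
3 registers suffice: register 1 → {c, h}; register 2 → {i, e, k}; register 3 → {g, f}. No two conflicting variables share a register.

3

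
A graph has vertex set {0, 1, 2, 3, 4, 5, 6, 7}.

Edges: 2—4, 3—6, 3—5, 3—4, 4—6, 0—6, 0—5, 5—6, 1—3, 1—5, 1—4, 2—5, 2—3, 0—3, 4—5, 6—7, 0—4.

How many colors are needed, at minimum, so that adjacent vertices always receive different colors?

5

0, 3, 4, 5, 6 are pairwise adjacent (a clique of size 5), so at least 5 colors are needed.
5 colors suffice: color red → {4, 7}; color blue → {5}; color green → {3}; color yellow → {1, 2, 6}; color purple → {0}. No two adjacent vertices share a color.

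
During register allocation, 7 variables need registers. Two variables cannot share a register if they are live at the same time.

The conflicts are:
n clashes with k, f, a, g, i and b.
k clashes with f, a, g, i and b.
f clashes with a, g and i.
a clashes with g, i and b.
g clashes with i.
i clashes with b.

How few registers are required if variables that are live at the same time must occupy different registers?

n, k, f, a, g, i all conflict with each other, so at least 6 registers are needed.
A valid assignment using 6 registers: n=2, k=3, f=6, a=4, g=5, i=1, b=5. No two conflicting variables share a register.

6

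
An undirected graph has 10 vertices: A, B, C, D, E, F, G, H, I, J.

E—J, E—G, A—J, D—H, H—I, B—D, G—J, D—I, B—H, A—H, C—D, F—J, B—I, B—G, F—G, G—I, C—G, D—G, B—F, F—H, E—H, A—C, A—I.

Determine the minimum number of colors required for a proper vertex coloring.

B, D, H, I form a clique, so at least 4 colors are needed.
A valid assignment using 4 colors: A=2, B=2, C=3, D=4, E=2, F=3, G=1, H=1, I=3, J=4. Every edge joins two different colors.

4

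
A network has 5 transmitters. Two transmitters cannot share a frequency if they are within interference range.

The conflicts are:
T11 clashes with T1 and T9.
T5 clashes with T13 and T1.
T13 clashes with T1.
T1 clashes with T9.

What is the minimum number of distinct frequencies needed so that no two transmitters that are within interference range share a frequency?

3

T11, T1, T9 all conflict with each other, so at least 3 frequencies are needed.
Using 3 frequencies: T11=2, T5=2, T13=3, T1=1, T9=3. Every pair that conflicts lands in different frequencies.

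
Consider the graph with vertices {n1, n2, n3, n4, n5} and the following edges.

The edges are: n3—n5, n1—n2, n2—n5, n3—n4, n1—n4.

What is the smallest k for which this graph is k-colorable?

The cycle n4-n3-n5-n2-n1-n4 has odd length 5, so it cannot be 2-colored; at least 3 colors are needed.
3 colors suffice: color 1 → {n4, n5}; color 2 → {n2, n3}; color 3 → {n1}. Each edge has distinct colors on its endpoints.

3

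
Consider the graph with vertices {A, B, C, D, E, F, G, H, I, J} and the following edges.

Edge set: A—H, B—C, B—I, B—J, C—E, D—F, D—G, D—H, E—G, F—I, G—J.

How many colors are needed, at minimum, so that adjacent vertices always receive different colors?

3

The cycle E-G-J-B-C-E has odd length 5, so it cannot be 2-colored; at least 3 colors are needed.
One proper 3-coloring: A=red, B=red, C=blue, D=red, E=red, F=green, G=blue, H=blue, I=blue, J=green. No two adjacent vertices share a color.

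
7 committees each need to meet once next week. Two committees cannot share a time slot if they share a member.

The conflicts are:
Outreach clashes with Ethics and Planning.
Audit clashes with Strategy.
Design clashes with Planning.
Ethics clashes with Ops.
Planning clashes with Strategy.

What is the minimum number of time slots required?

Outreach and Ethics conflict, so at least 2 time slots are needed.
Using 2 time slots: Outreach=2, Audit=1, Design=2, Ethics=1, Ops=2, Planning=1, Strategy=2. Every pair that conflicts lands in different time slots.

2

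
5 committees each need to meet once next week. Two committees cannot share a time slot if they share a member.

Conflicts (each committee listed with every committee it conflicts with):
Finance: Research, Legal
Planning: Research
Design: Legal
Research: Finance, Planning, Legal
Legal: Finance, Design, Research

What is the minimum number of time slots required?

3

Finance, Research, Legal all conflict with each other, so at least 3 time slots are needed.
3 time slots suffice: time slot 1 → {Design, Research}; time slot 2 → {Planning, Legal}; time slot 3 → {Finance}. Each listed conflict is separated.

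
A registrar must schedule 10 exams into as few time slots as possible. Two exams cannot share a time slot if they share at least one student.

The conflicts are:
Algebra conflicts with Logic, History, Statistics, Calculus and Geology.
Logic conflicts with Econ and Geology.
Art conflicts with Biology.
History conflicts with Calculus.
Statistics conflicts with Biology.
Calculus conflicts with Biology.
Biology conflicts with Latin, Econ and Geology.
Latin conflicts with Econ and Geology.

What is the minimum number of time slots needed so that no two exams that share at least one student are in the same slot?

Algebra, History, Calculus pairwise conflict, so at least 3 time slots are needed.
3 time slots suffice: Algebra=1, Logic=3, Art=2, History=3, Statistics=2, Calculus=2, Biology=1, Latin=3, Econ=2, Geology=2. Every pair that conflicts lands in different time slots.

3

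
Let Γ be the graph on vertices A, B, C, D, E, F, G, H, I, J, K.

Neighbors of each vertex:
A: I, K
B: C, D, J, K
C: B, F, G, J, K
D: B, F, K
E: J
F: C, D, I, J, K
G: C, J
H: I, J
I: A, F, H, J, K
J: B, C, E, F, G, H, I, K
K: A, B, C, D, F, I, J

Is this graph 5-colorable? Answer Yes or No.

The chromatic number is 4. F, I, J, K form a clique, so at least 4 colors are needed.
4 colors suffice: color 1 → {A, D, J}; color 2 → {E, G, H, K}; color 3 → {B, F}; color 4 → {C, I}.
Since 5 ≥ 4, a proper 5-coloring certainly exists.

Yes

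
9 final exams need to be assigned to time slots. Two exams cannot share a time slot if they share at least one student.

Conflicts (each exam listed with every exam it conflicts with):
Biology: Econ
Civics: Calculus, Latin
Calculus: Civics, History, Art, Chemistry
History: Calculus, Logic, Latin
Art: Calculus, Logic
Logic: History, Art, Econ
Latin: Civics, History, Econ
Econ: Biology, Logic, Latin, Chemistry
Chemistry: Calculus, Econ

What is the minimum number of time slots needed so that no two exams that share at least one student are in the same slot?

3

The cycle Chemistry-Calculus-Civics-Latin-Econ-Chemistry has odd length 5, so it cannot be 2-colored; at least 3 time slots are needed.
3 time slots suffice: time slot 1 → {Calculus, Econ}; time slot 2 → {Biology, Civics, History, Art, Chemistry}; time slot 3 → {Logic, Latin}. Each listed conflict is separated.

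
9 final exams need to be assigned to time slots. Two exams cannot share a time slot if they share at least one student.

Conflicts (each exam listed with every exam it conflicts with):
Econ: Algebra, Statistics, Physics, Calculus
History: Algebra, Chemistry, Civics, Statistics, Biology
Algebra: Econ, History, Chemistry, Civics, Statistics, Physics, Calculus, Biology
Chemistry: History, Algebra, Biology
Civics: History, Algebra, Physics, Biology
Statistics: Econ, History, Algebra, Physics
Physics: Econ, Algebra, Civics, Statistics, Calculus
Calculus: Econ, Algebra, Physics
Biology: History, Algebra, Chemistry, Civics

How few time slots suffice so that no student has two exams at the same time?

History, Algebra, Chemistry, Biology all conflict with each other, so at least 4 time slots are needed.
4 time slots suffice: Econ=4, History=2, Algebra=1, Chemistry=3, Civics=3, Statistics=3, Physics=2, Calculus=3, Biology=4. Each listed conflict is separated.

4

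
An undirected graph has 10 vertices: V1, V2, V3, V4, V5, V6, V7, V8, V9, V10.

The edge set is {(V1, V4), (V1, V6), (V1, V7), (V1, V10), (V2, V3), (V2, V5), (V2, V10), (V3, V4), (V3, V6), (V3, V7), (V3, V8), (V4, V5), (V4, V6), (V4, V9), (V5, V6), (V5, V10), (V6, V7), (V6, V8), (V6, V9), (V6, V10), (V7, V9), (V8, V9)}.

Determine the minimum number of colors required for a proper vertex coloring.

3

V3, V6, V8 form a triangle, so at least 3 colors are needed.
One proper 3-coloring: V1=2, V2=1, V3=2, V4=3, V5=2, V6=1, V7=3, V8=3, V9=2, V10=3. Each edge has distinct colors on its endpoints.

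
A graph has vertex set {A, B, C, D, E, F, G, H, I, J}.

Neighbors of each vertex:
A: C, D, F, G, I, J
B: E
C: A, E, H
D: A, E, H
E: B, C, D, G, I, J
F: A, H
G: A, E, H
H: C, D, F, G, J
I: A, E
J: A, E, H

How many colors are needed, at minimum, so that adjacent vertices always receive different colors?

2

A and I are adjacent, so at least 2 colors are needed.
A valid assignment using 2 colors: A=1, B=2, C=2, D=2, E=1, F=2, G=2, H=1, I=2, J=2. Every edge joins two different colors.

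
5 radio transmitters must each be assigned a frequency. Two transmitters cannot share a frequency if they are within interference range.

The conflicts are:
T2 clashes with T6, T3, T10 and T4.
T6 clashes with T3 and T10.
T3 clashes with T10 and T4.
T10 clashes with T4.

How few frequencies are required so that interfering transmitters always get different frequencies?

T2, T6, T3, T10 all conflict with each other, so at least 4 frequencies are needed.
4 frequencies suffice: T2=2, T6=4, T3=3, T10=1, T4=4. No two conflicting transmitters share a frequency.

4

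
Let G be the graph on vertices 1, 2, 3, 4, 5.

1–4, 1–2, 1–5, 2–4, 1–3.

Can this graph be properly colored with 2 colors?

No

1, 2, 4 are pairwise adjacent, so at least 3 colors are needed.
So 2 colors are not enough.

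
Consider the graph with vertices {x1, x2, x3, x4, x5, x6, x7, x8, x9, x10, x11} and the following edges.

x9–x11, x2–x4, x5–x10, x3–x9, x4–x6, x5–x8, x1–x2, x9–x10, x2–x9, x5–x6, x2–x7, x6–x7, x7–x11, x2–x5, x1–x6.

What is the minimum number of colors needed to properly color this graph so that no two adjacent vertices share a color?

2

x5 and x6 are adjacent, so at least 2 colors are needed.
2 colors suffice: x1=blue, x2=red, x3=red, x4=blue, x5=blue, x6=red, x7=blue, x8=red, x9=blue, x10=red, x11=red. No two adjacent vertices share a color.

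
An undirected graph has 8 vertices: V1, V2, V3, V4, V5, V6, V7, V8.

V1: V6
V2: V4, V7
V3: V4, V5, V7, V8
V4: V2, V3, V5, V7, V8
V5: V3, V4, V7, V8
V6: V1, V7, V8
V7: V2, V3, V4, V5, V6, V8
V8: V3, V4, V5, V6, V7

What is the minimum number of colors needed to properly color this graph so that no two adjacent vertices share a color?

5

V3, V4, V5, V7, V8 are mutually adjacent (a clique of size 5), so at least 5 colors are needed.
5 colors suffice: color 1 → {V1, V7}; color 2 → {V4, V6}; color 3 → {V2, V8}; color 4 → {V3}; color 5 → {V5}. Every edge joins two different colors.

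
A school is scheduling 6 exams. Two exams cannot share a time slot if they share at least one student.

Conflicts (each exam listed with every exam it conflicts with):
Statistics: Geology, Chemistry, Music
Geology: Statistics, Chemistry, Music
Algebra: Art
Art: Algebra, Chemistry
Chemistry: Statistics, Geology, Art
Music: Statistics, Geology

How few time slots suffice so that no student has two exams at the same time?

Statistics, Geology, Music are mutually in conflict, so at least 3 time slots are needed.
3 time slots suffice: time slot 1 → {Geology, Art}; time slot 2 → {Statistics, Algebra}; time slot 3 → {Chemistry, Music}. Every pair that conflicts lands in different time slots.

3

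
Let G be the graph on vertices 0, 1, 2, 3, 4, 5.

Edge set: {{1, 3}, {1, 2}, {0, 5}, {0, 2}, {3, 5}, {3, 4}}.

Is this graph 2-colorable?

The cycle 1-3-5-0-2-1 has odd length 5, so it cannot be 2-colored; at least 3 colors are needed.
So 2 colors are not enough.

No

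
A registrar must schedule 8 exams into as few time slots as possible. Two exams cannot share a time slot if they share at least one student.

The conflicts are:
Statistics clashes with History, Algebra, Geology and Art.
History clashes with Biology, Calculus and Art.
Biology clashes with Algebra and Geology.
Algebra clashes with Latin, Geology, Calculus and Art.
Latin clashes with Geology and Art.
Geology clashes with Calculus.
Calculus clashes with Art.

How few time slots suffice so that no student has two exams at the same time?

3

Statistics, History, Art are mutually in conflict, so at least 3 time slots are needed.
3 time slots suffice: time slot 1 → {History, Algebra}; time slot 2 → {Geology, Art}; time slot 3 → {Statistics, Biology, Latin, Calculus}. Every pair that conflicts lands in different time slots.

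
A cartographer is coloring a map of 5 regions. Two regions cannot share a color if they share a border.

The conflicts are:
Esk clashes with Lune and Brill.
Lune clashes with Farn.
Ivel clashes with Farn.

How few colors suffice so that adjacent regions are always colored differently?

2

Lune and Farn conflict, so at least 2 colors are needed.
2 colors suffice: color 1 → {Esk, Farn}; color 2 → {Lune, Ivel, Brill}. Every pair that conflicts lands in different colors.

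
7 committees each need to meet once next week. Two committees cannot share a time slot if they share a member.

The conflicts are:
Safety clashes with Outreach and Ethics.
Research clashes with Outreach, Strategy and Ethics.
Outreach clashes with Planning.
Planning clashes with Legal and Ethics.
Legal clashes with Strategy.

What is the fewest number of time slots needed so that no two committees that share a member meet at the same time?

3

The cycle Planning-Ethics-Research-Strategy-Legal-Planning has odd length 5, so it cannot be 2-colored; at least 3 time slots are needed.
3 time slots suffice: time slot 1 → {Safety, Research, Planning}; time slot 2 → {Outreach, Strategy, Ethics}; time slot 3 → {Legal}. Every pair that conflicts lands in different time slots.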